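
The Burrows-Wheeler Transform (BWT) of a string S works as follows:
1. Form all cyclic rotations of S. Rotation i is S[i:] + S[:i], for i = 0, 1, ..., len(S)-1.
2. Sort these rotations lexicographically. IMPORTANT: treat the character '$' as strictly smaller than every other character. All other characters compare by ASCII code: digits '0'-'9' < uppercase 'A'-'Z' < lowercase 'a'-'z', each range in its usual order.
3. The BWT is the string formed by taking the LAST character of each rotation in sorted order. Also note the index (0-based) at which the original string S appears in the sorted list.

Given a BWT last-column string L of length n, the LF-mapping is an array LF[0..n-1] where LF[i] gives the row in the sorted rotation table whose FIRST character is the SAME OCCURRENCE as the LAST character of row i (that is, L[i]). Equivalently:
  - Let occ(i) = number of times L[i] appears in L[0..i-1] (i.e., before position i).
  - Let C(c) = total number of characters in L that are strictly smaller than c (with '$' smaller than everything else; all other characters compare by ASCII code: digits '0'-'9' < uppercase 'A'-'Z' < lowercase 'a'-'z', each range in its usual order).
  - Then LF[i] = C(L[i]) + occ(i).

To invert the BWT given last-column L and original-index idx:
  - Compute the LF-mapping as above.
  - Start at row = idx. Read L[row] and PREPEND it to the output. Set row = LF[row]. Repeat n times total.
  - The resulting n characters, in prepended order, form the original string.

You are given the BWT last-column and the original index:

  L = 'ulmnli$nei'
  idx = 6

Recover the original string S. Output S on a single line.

Answer: millenniu$

Derivation:
LF mapping: 9 4 6 7 5 2 0 8 1 3
Walk LF starting at row 6, prepending L[row]:
  step 1: row=6, L[6]='$', prepend. Next row=LF[6]=0
  step 2: row=0, L[0]='u', prepend. Next row=LF[0]=9
  step 3: row=9, L[9]='i', prepend. Next row=LF[9]=3
  step 4: row=3, L[3]='n', prepend. Next row=LF[3]=7
  step 5: row=7, L[7]='n', prepend. Next row=LF[7]=8
  step 6: row=8, L[8]='e', prepend. Next row=LF[8]=1
  step 7: row=1, L[1]='l', prepend. Next row=LF[1]=4
  step 8: row=4, L[4]='l', prepend. Next row=LF[4]=5
  step 9: row=5, L[5]='i', prepend. Next row=LF[5]=2
  step 10: row=2, L[2]='m', prepend. Next row=LF[2]=6
Reversed output: millenniu$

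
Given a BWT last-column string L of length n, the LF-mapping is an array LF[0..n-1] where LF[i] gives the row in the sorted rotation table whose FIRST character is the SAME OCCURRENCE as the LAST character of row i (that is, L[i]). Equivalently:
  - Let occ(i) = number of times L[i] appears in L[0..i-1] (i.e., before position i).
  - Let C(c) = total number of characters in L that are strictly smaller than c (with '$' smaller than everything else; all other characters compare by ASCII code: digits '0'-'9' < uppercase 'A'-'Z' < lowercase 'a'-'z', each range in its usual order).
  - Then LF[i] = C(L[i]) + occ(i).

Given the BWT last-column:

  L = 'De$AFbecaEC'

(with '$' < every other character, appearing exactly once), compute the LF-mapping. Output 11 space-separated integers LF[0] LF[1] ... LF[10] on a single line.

Answer: 3 9 0 1 5 7 10 8 6 4 2

Derivation:
Char counts: '$':1, 'A':1, 'C':1, 'D':1, 'E':1, 'F':1, 'a':1, 'b':1, 'c':1, 'e':2
C (first-col start): C('$')=0, C('A')=1, C('C')=2, C('D')=3, C('E')=4, C('F')=5, C('a')=6, C('b')=7, C('c')=8, C('e')=9
L[0]='D': occ=0, LF[0]=C('D')+0=3+0=3
L[1]='e': occ=0, LF[1]=C('e')+0=9+0=9
L[2]='$': occ=0, LF[2]=C('$')+0=0+0=0
L[3]='A': occ=0, LF[3]=C('A')+0=1+0=1
L[4]='F': occ=0, LF[4]=C('F')+0=5+0=5
L[5]='b': occ=0, LF[5]=C('b')+0=7+0=7
L[6]='e': occ=1, LF[6]=C('e')+1=9+1=10
L[7]='c': occ=0, LF[7]=C('c')+0=8+0=8
L[8]='a': occ=0, LF[8]=C('a')+0=6+0=6
L[9]='E': occ=0, LF[9]=C('E')+0=4+0=4
L[10]='C': occ=0, LF[10]=C('C')+0=2+0=2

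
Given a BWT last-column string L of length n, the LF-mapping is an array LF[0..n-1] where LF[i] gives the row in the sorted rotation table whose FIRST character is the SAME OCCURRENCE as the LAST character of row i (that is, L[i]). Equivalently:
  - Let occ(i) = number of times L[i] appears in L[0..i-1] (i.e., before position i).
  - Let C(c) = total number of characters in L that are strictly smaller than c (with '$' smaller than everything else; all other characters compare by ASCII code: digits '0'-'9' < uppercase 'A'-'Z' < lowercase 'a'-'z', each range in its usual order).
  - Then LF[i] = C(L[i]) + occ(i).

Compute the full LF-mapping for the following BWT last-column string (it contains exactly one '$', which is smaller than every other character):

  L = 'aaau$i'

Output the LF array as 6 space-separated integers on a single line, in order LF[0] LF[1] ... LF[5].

Answer: 1 2 3 5 0 4

Derivation:
Char counts: '$':1, 'a':3, 'i':1, 'u':1
C (first-col start): C('$')=0, C('a')=1, C('i')=4, C('u')=5
L[0]='a': occ=0, LF[0]=C('a')+0=1+0=1
L[1]='a': occ=1, LF[1]=C('a')+1=1+1=2
L[2]='a': occ=2, LF[2]=C('a')+2=1+2=3
L[3]='u': occ=0, LF[3]=C('u')+0=5+0=5
L[4]='$': occ=0, LF[4]=C('$')+0=0+0=0
L[5]='i': occ=0, LF[5]=C('i')+0=4+0=4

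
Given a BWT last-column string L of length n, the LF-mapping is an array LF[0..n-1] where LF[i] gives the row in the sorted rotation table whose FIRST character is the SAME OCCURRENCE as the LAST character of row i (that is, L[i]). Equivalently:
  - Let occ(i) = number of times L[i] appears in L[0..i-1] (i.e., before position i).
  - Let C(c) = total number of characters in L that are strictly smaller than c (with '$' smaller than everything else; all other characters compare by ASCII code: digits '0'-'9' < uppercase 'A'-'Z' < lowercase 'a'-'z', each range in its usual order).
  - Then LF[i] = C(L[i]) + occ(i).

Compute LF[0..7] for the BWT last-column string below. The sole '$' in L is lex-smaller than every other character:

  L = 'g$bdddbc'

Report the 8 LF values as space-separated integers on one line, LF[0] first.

Answer: 7 0 1 4 5 6 2 3

Derivation:
Char counts: '$':1, 'b':2, 'c':1, 'd':3, 'g':1
C (first-col start): C('$')=0, C('b')=1, C('c')=3, C('d')=4, C('g')=7
L[0]='g': occ=0, LF[0]=C('g')+0=7+0=7
L[1]='$': occ=0, LF[1]=C('$')+0=0+0=0
L[2]='b': occ=0, LF[2]=C('b')+0=1+0=1
L[3]='d': occ=0, LF[3]=C('d')+0=4+0=4
L[4]='d': occ=1, LF[4]=C('d')+1=4+1=5
L[5]='d': occ=2, LF[5]=C('d')+2=4+2=6
L[6]='b': occ=1, LF[6]=C('b')+1=1+1=2
L[7]='c': occ=0, LF[7]=C('c')+0=3+0=3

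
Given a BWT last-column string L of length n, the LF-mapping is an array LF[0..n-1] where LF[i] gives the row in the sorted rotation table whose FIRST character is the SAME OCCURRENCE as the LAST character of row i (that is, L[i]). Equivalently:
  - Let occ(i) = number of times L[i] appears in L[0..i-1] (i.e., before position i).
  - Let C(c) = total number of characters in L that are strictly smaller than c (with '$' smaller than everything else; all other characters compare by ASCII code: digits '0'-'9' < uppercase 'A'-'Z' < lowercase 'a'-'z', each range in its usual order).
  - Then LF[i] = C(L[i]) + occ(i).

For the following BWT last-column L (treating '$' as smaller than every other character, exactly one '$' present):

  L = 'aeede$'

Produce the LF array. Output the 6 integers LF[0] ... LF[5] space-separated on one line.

Answer: 1 3 4 2 5 0

Derivation:
Char counts: '$':1, 'a':1, 'd':1, 'e':3
C (first-col start): C('$')=0, C('a')=1, C('d')=2, C('e')=3
L[0]='a': occ=0, LF[0]=C('a')+0=1+0=1
L[1]='e': occ=0, LF[1]=C('e')+0=3+0=3
L[2]='e': occ=1, LF[2]=C('e')+1=3+1=4
L[3]='d': occ=0, LF[3]=C('d')+0=2+0=2
L[4]='e': occ=2, LF[4]=C('e')+2=3+2=5
L[5]='$': occ=0, LF[5]=C('$')+0=0+0=0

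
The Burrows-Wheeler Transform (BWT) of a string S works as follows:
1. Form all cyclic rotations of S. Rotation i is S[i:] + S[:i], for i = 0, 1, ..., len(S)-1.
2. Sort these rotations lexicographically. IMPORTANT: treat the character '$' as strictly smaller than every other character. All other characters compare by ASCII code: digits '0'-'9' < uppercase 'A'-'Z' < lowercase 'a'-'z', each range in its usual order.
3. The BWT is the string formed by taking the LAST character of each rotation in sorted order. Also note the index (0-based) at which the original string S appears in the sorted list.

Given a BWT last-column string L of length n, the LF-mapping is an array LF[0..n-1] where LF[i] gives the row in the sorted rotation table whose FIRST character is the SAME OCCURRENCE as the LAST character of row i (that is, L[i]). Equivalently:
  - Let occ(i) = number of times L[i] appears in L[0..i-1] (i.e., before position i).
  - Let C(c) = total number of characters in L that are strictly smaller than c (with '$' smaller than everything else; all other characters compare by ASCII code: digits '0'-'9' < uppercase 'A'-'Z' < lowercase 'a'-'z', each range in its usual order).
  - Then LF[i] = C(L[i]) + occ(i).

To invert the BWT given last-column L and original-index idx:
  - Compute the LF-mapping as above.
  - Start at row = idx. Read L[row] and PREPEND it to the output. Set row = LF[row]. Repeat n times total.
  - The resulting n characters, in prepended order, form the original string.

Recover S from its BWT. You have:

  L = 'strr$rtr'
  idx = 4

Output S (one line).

LF mapping: 5 6 1 2 0 3 7 4
Walk LF starting at row 4, prepending L[row]:
  step 1: row=4, L[4]='$', prepend. Next row=LF[4]=0
  step 2: row=0, L[0]='s', prepend. Next row=LF[0]=5
  step 3: row=5, L[5]='r', prepend. Next row=LF[5]=3
  step 4: row=3, L[3]='r', prepend. Next row=LF[3]=2
  step 5: row=2, L[2]='r', prepend. Next row=LF[2]=1
  step 6: row=1, L[1]='t', prepend. Next row=LF[1]=6
  step 7: row=6, L[6]='t', prepend. Next row=LF[6]=7
  step 8: row=7, L[7]='r', prepend. Next row=LF[7]=4
Reversed output: rttrrrs$

Answer: rttrrrs$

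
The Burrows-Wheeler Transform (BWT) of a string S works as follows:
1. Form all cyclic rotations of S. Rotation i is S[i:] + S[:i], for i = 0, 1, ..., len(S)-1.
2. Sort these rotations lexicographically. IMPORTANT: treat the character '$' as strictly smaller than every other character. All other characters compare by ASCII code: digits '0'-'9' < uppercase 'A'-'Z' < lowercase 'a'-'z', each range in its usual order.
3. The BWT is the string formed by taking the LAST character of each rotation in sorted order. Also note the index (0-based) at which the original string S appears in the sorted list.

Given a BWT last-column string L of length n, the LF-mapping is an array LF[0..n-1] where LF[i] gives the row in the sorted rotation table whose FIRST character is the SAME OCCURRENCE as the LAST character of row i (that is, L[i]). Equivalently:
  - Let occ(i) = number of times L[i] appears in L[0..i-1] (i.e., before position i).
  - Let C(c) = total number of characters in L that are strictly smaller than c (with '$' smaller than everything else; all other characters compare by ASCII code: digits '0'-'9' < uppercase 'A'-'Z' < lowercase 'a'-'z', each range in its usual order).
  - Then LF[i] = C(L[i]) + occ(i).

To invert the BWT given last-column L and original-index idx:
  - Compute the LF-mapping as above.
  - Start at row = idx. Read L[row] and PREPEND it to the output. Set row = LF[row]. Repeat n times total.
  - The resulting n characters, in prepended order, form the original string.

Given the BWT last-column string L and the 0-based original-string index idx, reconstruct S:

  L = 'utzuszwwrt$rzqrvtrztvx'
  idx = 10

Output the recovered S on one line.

Answer: tzrxzzrttwtqvwsrvzuru$

Derivation:
LF mapping: 11 7 18 12 6 19 15 16 2 8 0 3 20 1 4 13 9 5 21 10 14 17
Walk LF starting at row 10, prepending L[row]:
  step 1: row=10, L[10]='$', prepend. Next row=LF[10]=0
  step 2: row=0, L[0]='u', prepend. Next row=LF[0]=11
  step 3: row=11, L[11]='r', prepend. Next row=LF[11]=3
  step 4: row=3, L[3]='u', prepend. Next row=LF[3]=12
  step 5: row=12, L[12]='z', prepend. Next row=LF[12]=20
  step 6: row=20, L[20]='v', prepend. Next row=LF[20]=14
  step 7: row=14, L[14]='r', prepend. Next row=LF[14]=4
  step 8: row=4, L[4]='s', prepend. Next row=LF[4]=6
  step 9: row=6, L[6]='w', prepend. Next row=LF[6]=15
  step 10: row=15, L[15]='v', prepend. Next row=LF[15]=13
  step 11: row=13, L[13]='q', prepend. Next row=LF[13]=1
  step 12: row=1, L[1]='t', prepend. Next row=LF[1]=7
  step 13: row=7, L[7]='w', prepend. Next row=LF[7]=16
  step 14: row=16, L[16]='t', prepend. Next row=LF[16]=9
  step 15: row=9, L[9]='t', prepend. Next row=LF[9]=8
  step 16: row=8, L[8]='r', prepend. Next row=LF[8]=2
  step 17: row=2, L[2]='z', prepend. Next row=LF[2]=18
  step 18: row=18, L[18]='z', prepend. Next row=LF[18]=21
  step 19: row=21, L[21]='x', prepend. Next row=LF[21]=17
  step 20: row=17, L[17]='r', prepend. Next row=LF[17]=5
  step 21: row=5, L[5]='z', prepend. Next row=LF[5]=19
  step 22: row=19, L[19]='t', prepend. Next row=LF[19]=10
Reversed output: tzrxzzrttwtqvwsrvzuru$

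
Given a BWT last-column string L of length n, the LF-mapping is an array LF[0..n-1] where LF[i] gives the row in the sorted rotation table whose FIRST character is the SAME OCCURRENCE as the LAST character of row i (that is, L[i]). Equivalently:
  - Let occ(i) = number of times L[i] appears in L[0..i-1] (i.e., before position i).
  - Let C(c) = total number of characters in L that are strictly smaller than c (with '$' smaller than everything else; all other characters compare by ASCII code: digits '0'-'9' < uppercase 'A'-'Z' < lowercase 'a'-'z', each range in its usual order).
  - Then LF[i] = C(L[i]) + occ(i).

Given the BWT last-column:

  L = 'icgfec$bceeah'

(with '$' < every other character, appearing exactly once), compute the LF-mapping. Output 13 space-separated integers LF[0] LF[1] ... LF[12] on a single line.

Answer: 12 3 10 9 6 4 0 2 5 7 8 1 11

Derivation:
Char counts: '$':1, 'a':1, 'b':1, 'c':3, 'e':3, 'f':1, 'g':1, 'h':1, 'i':1
C (first-col start): C('$')=0, C('a')=1, C('b')=2, C('c')=3, C('e')=6, C('f')=9, C('g')=10, C('h')=11, C('i')=12
L[0]='i': occ=0, LF[0]=C('i')+0=12+0=12
L[1]='c': occ=0, LF[1]=C('c')+0=3+0=3
L[2]='g': occ=0, LF[2]=C('g')+0=10+0=10
L[3]='f': occ=0, LF[3]=C('f')+0=9+0=9
L[4]='e': occ=0, LF[4]=C('e')+0=6+0=6
L[5]='c': occ=1, LF[5]=C('c')+1=3+1=4
L[6]='$': occ=0, LF[6]=C('$')+0=0+0=0
L[7]='b': occ=0, LF[7]=C('b')+0=2+0=2
L[8]='c': occ=2, LF[8]=C('c')+2=3+2=5
L[9]='e': occ=1, LF[9]=C('e')+1=6+1=7
L[10]='e': occ=2, LF[10]=C('e')+2=6+2=8
L[11]='a': occ=0, LF[11]=C('a')+0=1+0=1
L[12]='h': occ=0, LF[12]=C('h')+0=11+0=11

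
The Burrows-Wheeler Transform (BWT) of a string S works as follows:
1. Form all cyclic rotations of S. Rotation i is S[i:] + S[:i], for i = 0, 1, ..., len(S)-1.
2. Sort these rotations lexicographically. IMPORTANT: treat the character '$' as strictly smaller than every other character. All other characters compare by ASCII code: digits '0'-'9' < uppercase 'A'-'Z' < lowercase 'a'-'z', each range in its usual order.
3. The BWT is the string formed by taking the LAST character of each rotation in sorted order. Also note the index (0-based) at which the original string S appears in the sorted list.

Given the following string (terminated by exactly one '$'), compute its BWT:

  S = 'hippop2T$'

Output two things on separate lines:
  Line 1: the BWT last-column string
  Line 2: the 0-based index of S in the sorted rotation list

Answer: Tp2$hpopi
3

Derivation:
All 9 rotations (rotation i = S[i:]+S[:i]):
  rot[0] = hippop2T$
  rot[1] = ippop2T$h
  rot[2] = ppop2T$hi
  rot[3] = pop2T$hip
  rot[4] = op2T$hipp
  rot[5] = p2T$hippo
  rot[6] = 2T$hippop
  rot[7] = T$hippop2
  rot[8] = $hippop2T
Sorted (with $ < everything):
  sorted[0] = $hippop2T  (last char: 'T')
  sorted[1] = 2T$hippop  (last char: 'p')
  sorted[2] = T$hippop2  (last char: '2')
  sorted[3] = hippop2T$  (last char: '$')
  sorted[4] = ippop2T$h  (last char: 'h')
  sorted[5] = op2T$hipp  (last char: 'p')
  sorted[6] = p2T$hippo  (last char: 'o')
  sorted[7] = pop2T$hip  (last char: 'p')
  sorted[8] = ppop2T$hi  (last char: 'i')
Last column: Tp2$hpopi
Original string S is at sorted index 3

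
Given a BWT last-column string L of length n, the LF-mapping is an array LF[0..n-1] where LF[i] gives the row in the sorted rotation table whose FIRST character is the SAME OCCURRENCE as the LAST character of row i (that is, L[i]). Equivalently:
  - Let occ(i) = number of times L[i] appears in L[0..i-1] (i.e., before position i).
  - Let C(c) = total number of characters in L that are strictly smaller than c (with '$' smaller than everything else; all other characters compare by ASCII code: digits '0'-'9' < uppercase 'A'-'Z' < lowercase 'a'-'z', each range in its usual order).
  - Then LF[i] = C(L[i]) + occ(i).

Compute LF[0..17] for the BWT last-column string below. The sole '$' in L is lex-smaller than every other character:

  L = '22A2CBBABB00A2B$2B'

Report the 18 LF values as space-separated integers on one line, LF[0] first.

Answer: 3 4 8 5 17 11 12 9 13 14 1 2 10 6 15 0 7 16

Derivation:
Char counts: '$':1, '0':2, '2':5, 'A':3, 'B':6, 'C':1
C (first-col start): C('$')=0, C('0')=1, C('2')=3, C('A')=8, C('B')=11, C('C')=17
L[0]='2': occ=0, LF[0]=C('2')+0=3+0=3
L[1]='2': occ=1, LF[1]=C('2')+1=3+1=4
L[2]='A': occ=0, LF[2]=C('A')+0=8+0=8
L[3]='2': occ=2, LF[3]=C('2')+2=3+2=5
L[4]='C': occ=0, LF[4]=C('C')+0=17+0=17
L[5]='B': occ=0, LF[5]=C('B')+0=11+0=11
L[6]='B': occ=1, LF[6]=C('B')+1=11+1=12
L[7]='A': occ=1, LF[7]=C('A')+1=8+1=9
L[8]='B': occ=2, LF[8]=C('B')+2=11+2=13
L[9]='B': occ=3, LF[9]=C('B')+3=11+3=14
L[10]='0': occ=0, LF[10]=C('0')+0=1+0=1
L[11]='0': occ=1, LF[11]=C('0')+1=1+1=2
L[12]='A': occ=2, LF[12]=C('A')+2=8+2=10
L[13]='2': occ=3, LF[13]=C('2')+3=3+3=6
L[14]='B': occ=4, LF[14]=C('B')+4=11+4=15
L[15]='$': occ=0, LF[15]=C('$')+0=0+0=0
L[16]='2': occ=4, LF[16]=C('2')+4=3+4=7
L[17]='B': occ=5, LF[17]=C('B')+5=11+5=16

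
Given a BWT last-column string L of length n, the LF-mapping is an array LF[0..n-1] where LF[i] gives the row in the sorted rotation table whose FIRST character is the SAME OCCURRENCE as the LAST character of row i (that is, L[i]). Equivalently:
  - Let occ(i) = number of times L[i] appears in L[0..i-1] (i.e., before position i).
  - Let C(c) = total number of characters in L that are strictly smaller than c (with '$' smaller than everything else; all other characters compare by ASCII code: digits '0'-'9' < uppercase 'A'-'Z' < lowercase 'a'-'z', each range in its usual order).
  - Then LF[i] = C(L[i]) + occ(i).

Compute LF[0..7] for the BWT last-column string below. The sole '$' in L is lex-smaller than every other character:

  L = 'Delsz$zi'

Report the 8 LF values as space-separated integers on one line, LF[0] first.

Char counts: '$':1, 'D':1, 'e':1, 'i':1, 'l':1, 's':1, 'z':2
C (first-col start): C('$')=0, C('D')=1, C('e')=2, C('i')=3, C('l')=4, C('s')=5, C('z')=6
L[0]='D': occ=0, LF[0]=C('D')+0=1+0=1
L[1]='e': occ=0, LF[1]=C('e')+0=2+0=2
L[2]='l': occ=0, LF[2]=C('l')+0=4+0=4
L[3]='s': occ=0, LF[3]=C('s')+0=5+0=5
L[4]='z': occ=0, LF[4]=C('z')+0=6+0=6
L[5]='$': occ=0, LF[5]=C('$')+0=0+0=0
L[6]='z': occ=1, LF[6]=C('z')+1=6+1=7
L[7]='i': occ=0, LF[7]=C('i')+0=3+0=3

Answer: 1 2 4 5 6 0 7 3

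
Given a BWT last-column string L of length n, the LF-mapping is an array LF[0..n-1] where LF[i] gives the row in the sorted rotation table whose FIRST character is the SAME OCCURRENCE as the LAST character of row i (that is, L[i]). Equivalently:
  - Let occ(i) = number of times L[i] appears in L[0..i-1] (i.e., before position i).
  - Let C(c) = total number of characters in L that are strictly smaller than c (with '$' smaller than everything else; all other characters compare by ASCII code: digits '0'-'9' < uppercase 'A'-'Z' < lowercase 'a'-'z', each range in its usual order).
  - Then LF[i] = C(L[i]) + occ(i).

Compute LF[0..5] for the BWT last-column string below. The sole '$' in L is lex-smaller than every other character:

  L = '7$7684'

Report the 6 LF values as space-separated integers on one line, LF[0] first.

Char counts: '$':1, '4':1, '6':1, '7':2, '8':1
C (first-col start): C('$')=0, C('4')=1, C('6')=2, C('7')=3, C('8')=5
L[0]='7': occ=0, LF[0]=C('7')+0=3+0=3
L[1]='$': occ=0, LF[1]=C('$')+0=0+0=0
L[2]='7': occ=1, LF[2]=C('7')+1=3+1=4
L[3]='6': occ=0, LF[3]=C('6')+0=2+0=2
L[4]='8': occ=0, LF[4]=C('8')+0=5+0=5
L[5]='4': occ=0, LF[5]=C('4')+0=1+0=1

Answer: 3 0 4 2 5 1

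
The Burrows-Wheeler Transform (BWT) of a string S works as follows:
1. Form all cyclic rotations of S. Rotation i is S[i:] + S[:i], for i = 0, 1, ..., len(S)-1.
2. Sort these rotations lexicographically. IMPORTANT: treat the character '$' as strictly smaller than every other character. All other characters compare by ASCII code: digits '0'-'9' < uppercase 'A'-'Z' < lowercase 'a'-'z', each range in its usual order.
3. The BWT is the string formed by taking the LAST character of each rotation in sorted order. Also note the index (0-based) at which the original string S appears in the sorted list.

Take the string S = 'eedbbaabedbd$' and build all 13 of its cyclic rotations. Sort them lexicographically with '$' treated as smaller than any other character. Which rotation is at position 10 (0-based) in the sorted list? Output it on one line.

Answer: edbbaabedbd$e

Derivation:
All 13 rotations (rotation i = S[i:]+S[:i]):
  rot[0] = eedbbaabedbd$
  rot[1] = edbbaabedbd$e
  rot[2] = dbbaabedbd$ee
  rot[3] = bbaabedbd$eed
  rot[4] = baabedbd$eedb
  rot[5] = aabedbd$eedbb
  rot[6] = abedbd$eedbba
  rot[7] = bedbd$eedbbaa
  rot[8] = edbd$eedbbaab
  rot[9] = dbd$eedbbaabe
  rot[10] = bd$eedbbaabed
  rot[11] = d$eedbbaabedb
  rot[12] = $eedbbaabedbd
Sorted (with $ < everything):
  sorted[0] = $eedbbaabedbd
  sorted[1] = aabedbd$eedbb
  sorted[2] = abedbd$eedbba
  sorted[3] = baabedbd$eedb
  sorted[4] = bbaabedbd$eed
  sorted[5] = bd$eedbbaabed
  sorted[6] = bedbd$eedbbaa
  sorted[7] = d$eedbbaabedb
  sorted[8] = dbbaabedbd$ee
  sorted[9] = dbd$eedbbaabe
  sorted[10] = edbbaabedbd$e
  sorted[11] = edbd$eedbbaab
  sorted[12] = eedbbaabedbd$
sorted[10] = edbbaabedbd$e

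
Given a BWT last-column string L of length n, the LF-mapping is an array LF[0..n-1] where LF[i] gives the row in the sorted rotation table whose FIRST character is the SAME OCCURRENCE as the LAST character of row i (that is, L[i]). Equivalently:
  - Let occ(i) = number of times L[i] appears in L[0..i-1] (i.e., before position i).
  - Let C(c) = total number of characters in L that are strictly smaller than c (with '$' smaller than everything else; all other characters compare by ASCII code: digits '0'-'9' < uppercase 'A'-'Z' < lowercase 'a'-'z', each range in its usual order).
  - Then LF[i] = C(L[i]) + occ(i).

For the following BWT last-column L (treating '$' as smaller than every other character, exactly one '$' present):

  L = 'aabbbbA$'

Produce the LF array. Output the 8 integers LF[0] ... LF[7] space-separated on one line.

Answer: 2 3 4 5 6 7 1 0

Derivation:
Char counts: '$':1, 'A':1, 'a':2, 'b':4
C (first-col start): C('$')=0, C('A')=1, C('a')=2, C('b')=4
L[0]='a': occ=0, LF[0]=C('a')+0=2+0=2
L[1]='a': occ=1, LF[1]=C('a')+1=2+1=3
L[2]='b': occ=0, LF[2]=C('b')+0=4+0=4
L[3]='b': occ=1, LF[3]=C('b')+1=4+1=5
L[4]='b': occ=2, LF[4]=C('b')+2=4+2=6
L[5]='b': occ=3, LF[5]=C('b')+3=4+3=7
L[6]='A': occ=0, LF[6]=C('A')+0=1+0=1
L[7]='$': occ=0, LF[7]=C('$')+0=0+0=0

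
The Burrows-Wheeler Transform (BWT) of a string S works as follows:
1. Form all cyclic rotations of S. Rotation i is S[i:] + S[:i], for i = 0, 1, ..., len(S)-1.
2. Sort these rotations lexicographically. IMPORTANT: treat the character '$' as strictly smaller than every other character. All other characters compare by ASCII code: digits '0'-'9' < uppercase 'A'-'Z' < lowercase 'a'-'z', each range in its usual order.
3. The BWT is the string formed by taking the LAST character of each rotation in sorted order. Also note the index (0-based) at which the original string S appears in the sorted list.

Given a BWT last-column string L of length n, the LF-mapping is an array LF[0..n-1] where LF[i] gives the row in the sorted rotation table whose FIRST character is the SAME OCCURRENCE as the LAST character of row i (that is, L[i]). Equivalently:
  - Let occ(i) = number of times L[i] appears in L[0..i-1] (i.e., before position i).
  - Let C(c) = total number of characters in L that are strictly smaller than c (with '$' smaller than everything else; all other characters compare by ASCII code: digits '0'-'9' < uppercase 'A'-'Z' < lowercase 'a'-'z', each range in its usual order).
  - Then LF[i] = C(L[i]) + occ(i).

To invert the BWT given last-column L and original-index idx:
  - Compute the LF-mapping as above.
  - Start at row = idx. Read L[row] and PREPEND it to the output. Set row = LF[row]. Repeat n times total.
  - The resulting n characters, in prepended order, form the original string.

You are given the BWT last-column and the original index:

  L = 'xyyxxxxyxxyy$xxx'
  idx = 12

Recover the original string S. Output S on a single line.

Answer: yxxxxxxyxxyxyyx$

Derivation:
LF mapping: 1 11 12 2 3 4 5 13 6 7 14 15 0 8 9 10
Walk LF starting at row 12, prepending L[row]:
  step 1: row=12, L[12]='$', prepend. Next row=LF[12]=0
  step 2: row=0, L[0]='x', prepend. Next row=LF[0]=1
  step 3: row=1, L[1]='y', prepend. Next row=LF[1]=11
  step 4: row=11, L[11]='y', prepend. Next row=LF[11]=15
  step 5: row=15, L[15]='x', prepend. Next row=LF[15]=10
  step 6: row=10, L[10]='y', prepend. Next row=LF[10]=14
  step 7: row=14, L[14]='x', prepend. Next row=LF[14]=9
  step 8: row=9, L[9]='x', prepend. Next row=LF[9]=7
  step 9: row=7, L[7]='y', prepend. Next row=LF[7]=13
  step 10: row=13, L[13]='x', prepend. Next row=LF[13]=8
  step 11: row=8, L[8]='x', prepend. Next row=LF[8]=6
  step 12: row=6, L[6]='x', prepend. Next row=LF[6]=5
  step 13: row=5, L[5]='x', prepend. Next row=LF[5]=4
  step 14: row=4, L[4]='x', prepend. Next row=LF[4]=3
  step 15: row=3, L[3]='x', prepend. Next row=LF[3]=2
  step 16: row=2, L[2]='y', prepend. Next row=LF[2]=12
Reversed output: yxxxxxxyxxyxyyx$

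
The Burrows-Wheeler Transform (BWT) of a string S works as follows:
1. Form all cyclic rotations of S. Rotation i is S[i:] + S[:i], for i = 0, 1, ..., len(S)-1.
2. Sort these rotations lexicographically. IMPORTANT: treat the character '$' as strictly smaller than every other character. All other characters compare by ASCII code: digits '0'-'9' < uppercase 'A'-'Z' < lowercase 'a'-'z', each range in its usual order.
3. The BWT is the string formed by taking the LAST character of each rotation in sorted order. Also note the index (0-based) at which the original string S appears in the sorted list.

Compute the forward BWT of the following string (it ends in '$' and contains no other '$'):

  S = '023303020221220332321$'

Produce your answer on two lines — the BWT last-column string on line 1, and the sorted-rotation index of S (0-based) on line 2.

All 22 rotations (rotation i = S[i:]+S[:i]):
  rot[0] = 023303020221220332321$
  rot[1] = 23303020221220332321$0
  rot[2] = 3303020221220332321$02
  rot[3] = 303020221220332321$023
  rot[4] = 03020221220332321$0233
  rot[5] = 3020221220332321$02330
  rot[6] = 020221220332321$023303
  rot[7] = 20221220332321$0233030
  rot[8] = 0221220332321$02330302
  rot[9] = 221220332321$023303020
  rot[10] = 21220332321$0233030202
  rot[11] = 1220332321$02330302022
  rot[12] = 220332321$023303020221
  rot[13] = 20332321$0233030202212
  rot[14] = 0332321$02330302022122
  rot[15] = 332321$023303020221220
  rot[16] = 32321$0233030202212203
  rot[17] = 2321$02330302022122033
  rot[18] = 321$023303020221220332
  rot[19] = 21$0233030202212203323
  rot[20] = 1$02330302022122033232
  rot[21] = $023303020221220332321
Sorted (with $ < everything):
  sorted[0] = $023303020221220332321  (last char: '1')
  sorted[1] = 020221220332321$023303  (last char: '3')
  sorted[2] = 0221220332321$02330302  (last char: '2')
  sorted[3] = 023303020221220332321$  (last char: '$')
  sorted[4] = 03020221220332321$0233  (last char: '3')
  sorted[5] = 0332321$02330302022122  (last char: '2')
  sorted[6] = 1$02330302022122033232  (last char: '2')
  sorted[7] = 1220332321$02330302022  (last char: '2')
  sorted[8] = 20221220332321$0233030  (last char: '0')
  sorted[9] = 20332321$0233030202212  (last char: '2')
  sorted[10] = 21$0233030202212203323  (last char: '3')
  sorted[11] = 21220332321$0233030202  (last char: '2')
  sorted[12] = 220332321$023303020221  (last char: '1')
  sorted[13] = 221220332321$023303020  (last char: '0')
  sorted[14] = 2321$02330302022122033  (last char: '3')
  sorted[15] = 23303020221220332321$0  (last char: '0')
  sorted[16] = 3020221220332321$02330  (last char: '0')
  sorted[17] = 303020221220332321$023  (last char: '3')
  sorted[18] = 321$023303020221220332  (last char: '2')
  sorted[19] = 32321$0233030202212203  (last char: '3')
  sorted[20] = 3303020221220332321$02  (last char: '2')
  sorted[21] = 332321$023303020221220  (last char: '0')
Last column: 132$322202321030032320
Original string S is at sorted index 3

Answer: 132$322202321030032320
3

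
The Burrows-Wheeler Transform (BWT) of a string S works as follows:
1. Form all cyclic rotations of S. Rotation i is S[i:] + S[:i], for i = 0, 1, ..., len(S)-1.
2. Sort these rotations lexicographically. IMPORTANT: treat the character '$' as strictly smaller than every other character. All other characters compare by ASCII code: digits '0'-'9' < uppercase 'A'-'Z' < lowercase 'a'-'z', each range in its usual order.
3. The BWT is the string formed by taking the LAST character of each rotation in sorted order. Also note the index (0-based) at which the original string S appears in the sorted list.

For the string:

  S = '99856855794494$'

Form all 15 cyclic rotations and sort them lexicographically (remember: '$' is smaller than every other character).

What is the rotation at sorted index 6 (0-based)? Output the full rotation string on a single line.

Answer: 5794494$9985685

Derivation:
All 15 rotations (rotation i = S[i:]+S[:i]):
  rot[0] = 99856855794494$
  rot[1] = 9856855794494$9
  rot[2] = 856855794494$99
  rot[3] = 56855794494$998
  rot[4] = 6855794494$9985
  rot[5] = 855794494$99856
  rot[6] = 55794494$998568
  rot[7] = 5794494$9985685
  rot[8] = 794494$99856855
  rot[9] = 94494$998568557
  rot[10] = 4494$9985685579
  rot[11] = 494$99856855794
  rot[12] = 94$998568557944
  rot[13] = 4$9985685579449
  rot[14] = $99856855794494
Sorted (with $ < everything):
  sorted[0] = $99856855794494
  sorted[1] = 4$9985685579449
  sorted[2] = 4494$9985685579
  sorted[3] = 494$99856855794
  sorted[4] = 55794494$998568
  sorted[5] = 56855794494$998
  sorted[6] = 5794494$9985685
  sorted[7] = 6855794494$9985
  sorted[8] = 794494$99856855
  sorted[9] = 855794494$99856
  sorted[10] = 856855794494$99
  sorted[11] = 94$998568557944
  sorted[12] = 94494$998568557
  sorted[13] = 9856855794494$9
  sorted[14] = 99856855794494$
sorted[6] = 5794494$9985685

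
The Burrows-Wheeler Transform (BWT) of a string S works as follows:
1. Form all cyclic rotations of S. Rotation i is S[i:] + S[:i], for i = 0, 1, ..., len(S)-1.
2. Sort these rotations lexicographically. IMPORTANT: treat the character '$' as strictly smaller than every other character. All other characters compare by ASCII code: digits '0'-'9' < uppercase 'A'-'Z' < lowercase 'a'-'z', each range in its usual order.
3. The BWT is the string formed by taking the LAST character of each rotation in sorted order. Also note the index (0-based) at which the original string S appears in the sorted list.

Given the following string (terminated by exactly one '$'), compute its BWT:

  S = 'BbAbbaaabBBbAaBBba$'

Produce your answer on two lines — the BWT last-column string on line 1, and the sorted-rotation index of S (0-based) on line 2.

All 19 rotations (rotation i = S[i:]+S[:i]):
  rot[0] = BbAbbaaabBBbAaBBba$
  rot[1] = bAbbaaabBBbAaBBba$B
  rot[2] = AbbaaabBBbAaBBba$Bb
  rot[3] = bbaaabBBbAaBBba$BbA
  rot[4] = baaabBBbAaBBba$BbAb
  rot[5] = aaabBBbAaBBba$BbAbb
  rot[6] = aabBBbAaBBba$BbAbba
  rot[7] = abBBbAaBBba$BbAbbaa
  rot[8] = bBBbAaBBba$BbAbbaaa
  rot[9] = BBbAaBBba$BbAbbaaab
  rot[10] = BbAaBBba$BbAbbaaabB
  rot[11] = bAaBBba$BbAbbaaabBB
  rot[12] = AaBBba$BbAbbaaabBBb
  rot[13] = aBBba$BbAbbaaabBBbA
  rot[14] = BBba$BbAbbaaabBBbAa
  rot[15] = Bba$BbAbbaaabBBbAaB
  rot[16] = ba$BbAbbaaabBBbAaBB
  rot[17] = a$BbAbbaaabBBbAaBBb
  rot[18] = $BbAbbaaabBBbAaBBba
Sorted (with $ < everything):
  sorted[0] = $BbAbbaaabBBbAaBBba  (last char: 'a')
  sorted[1] = AaBBba$BbAbbaaabBBb  (last char: 'b')
  sorted[2] = AbbaaabBBbAaBBba$Bb  (last char: 'b')
  sorted[3] = BBbAaBBba$BbAbbaaab  (last char: 'b')
  sorted[4] = BBba$BbAbbaaabBBbAa  (last char: 'a')
  sorted[5] = BbAaBBba$BbAbbaaabB  (last char: 'B')
  sorted[6] = BbAbbaaabBBbAaBBba$  (last char: '$')
  sorted[7] = Bba$BbAbbaaabBBbAaB  (last char: 'B')
  sorted[8] = a$BbAbbaaabBBbAaBBb  (last char: 'b')
  sorted[9] = aBBba$BbAbbaaabBBbA  (last char: 'A')
  sorted[10] = aaabBBbAaBBba$BbAbb  (last char: 'b')
  sorted[11] = aabBBbAaBBba$BbAbba  (last char: 'a')
  sorted[12] = abBBbAaBBba$BbAbbaa  (last char: 'a')
  sorted[13] = bAaBBba$BbAbbaaabBB  (last char: 'B')
  sorted[14] = bAbbaaabBBbAaBBba$B  (last char: 'B')
  sorted[15] = bBBbAaBBba$BbAbbaaa  (last char: 'a')
  sorted[16] = ba$BbAbbaaabBBbAaBB  (last char: 'B')
  sorted[17] = baaabBBbAaBBba$BbAb  (last char: 'b')
  sorted[18] = bbaaabBBbAaBBba$BbA  (last char: 'A')
Last column: abbbaB$BbAbaaBBaBbA
Original string S is at sorted index 6

Answer: abbbaB$BbAbaaBBaBbA
6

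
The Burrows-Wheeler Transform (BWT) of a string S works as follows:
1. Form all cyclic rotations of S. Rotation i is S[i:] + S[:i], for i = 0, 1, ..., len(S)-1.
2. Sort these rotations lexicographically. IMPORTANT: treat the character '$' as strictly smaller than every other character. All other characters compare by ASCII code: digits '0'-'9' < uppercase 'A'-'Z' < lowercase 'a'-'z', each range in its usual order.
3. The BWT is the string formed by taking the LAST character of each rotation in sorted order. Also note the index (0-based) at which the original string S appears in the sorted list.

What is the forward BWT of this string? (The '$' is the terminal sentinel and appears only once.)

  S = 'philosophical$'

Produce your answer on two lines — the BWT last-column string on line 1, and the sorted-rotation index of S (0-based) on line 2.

All 14 rotations (rotation i = S[i:]+S[:i]):
  rot[0] = philosophical$
  rot[1] = hilosophical$p
  rot[2] = ilosophical$ph
  rot[3] = losophical$phi
  rot[4] = osophical$phil
  rot[5] = sophical$philo
  rot[6] = ophical$philos
  rot[7] = phical$philoso
  rot[8] = hical$philosop
  rot[9] = ical$philosoph
  rot[10] = cal$philosophi
  rot[11] = al$philosophic
  rot[12] = l$philosophica
  rot[13] = $philosophical
Sorted (with $ < everything):
  sorted[0] = $philosophical  (last char: 'l')
  sorted[1] = al$philosophic  (last char: 'c')
  sorted[2] = cal$philosophi  (last char: 'i')
  sorted[3] = hical$philosop  (last char: 'p')
  sorted[4] = hilosophical$p  (last char: 'p')
  sorted[5] = ical$philosoph  (last char: 'h')
  sorted[6] = ilosophical$ph  (last char: 'h')
  sorted[7] = l$philosophica  (last char: 'a')
  sorted[8] = losophical$phi  (last char: 'i')
  sorted[9] = ophical$philos  (last char: 's')
  sorted[10] = osophical$phil  (last char: 'l')
  sorted[11] = phical$philoso  (last char: 'o')
  sorted[12] = philosophical$  (last char: '$')
  sorted[13] = sophical$philo  (last char: 'o')
Last column: lcipphhaislo$o
Original string S is at sorted index 12

Answer: lcipphhaislo$o
12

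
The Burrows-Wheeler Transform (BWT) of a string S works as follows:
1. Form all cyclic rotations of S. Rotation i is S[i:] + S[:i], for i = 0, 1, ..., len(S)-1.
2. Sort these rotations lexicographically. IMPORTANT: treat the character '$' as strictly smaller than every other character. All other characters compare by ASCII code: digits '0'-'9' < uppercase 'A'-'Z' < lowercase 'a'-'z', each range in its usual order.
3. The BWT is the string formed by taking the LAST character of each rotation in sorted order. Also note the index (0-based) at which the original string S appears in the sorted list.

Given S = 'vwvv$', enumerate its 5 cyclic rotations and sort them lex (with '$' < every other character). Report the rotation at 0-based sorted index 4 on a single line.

All 5 rotations (rotation i = S[i:]+S[:i]):
  rot[0] = vwvv$
  rot[1] = wvv$v
  rot[2] = vv$vw
  rot[3] = v$vwv
  rot[4] = $vwvv
Sorted (with $ < everything):
  sorted[0] = $vwvv
  sorted[1] = v$vwv
  sorted[2] = vv$vw
  sorted[3] = vwvv$
  sorted[4] = wvv$v
sorted[4] = wvv$v

Answer: wvv$v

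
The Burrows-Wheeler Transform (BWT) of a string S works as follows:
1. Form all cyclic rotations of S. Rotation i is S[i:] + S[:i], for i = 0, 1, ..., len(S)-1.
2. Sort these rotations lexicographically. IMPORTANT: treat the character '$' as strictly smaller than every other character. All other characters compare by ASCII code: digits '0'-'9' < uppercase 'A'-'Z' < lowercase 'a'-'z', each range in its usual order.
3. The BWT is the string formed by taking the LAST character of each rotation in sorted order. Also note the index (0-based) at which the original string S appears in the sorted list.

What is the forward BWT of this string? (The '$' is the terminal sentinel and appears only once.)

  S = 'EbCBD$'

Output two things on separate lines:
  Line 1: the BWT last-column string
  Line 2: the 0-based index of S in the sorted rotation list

All 6 rotations (rotation i = S[i:]+S[:i]):
  rot[0] = EbCBD$
  rot[1] = bCBD$E
  rot[2] = CBD$Eb
  rot[3] = BD$EbC
  rot[4] = D$EbCB
  rot[5] = $EbCBD
Sorted (with $ < everything):
  sorted[0] = $EbCBD  (last char: 'D')
  sorted[1] = BD$EbC  (last char: 'C')
  sorted[2] = CBD$Eb  (last char: 'b')
  sorted[3] = D$EbCB  (last char: 'B')
  sorted[4] = EbCBD$  (last char: '$')
  sorted[5] = bCBD$E  (last char: 'E')
Last column: DCbB$E
Original string S is at sorted index 4

Answer: DCbB$E
4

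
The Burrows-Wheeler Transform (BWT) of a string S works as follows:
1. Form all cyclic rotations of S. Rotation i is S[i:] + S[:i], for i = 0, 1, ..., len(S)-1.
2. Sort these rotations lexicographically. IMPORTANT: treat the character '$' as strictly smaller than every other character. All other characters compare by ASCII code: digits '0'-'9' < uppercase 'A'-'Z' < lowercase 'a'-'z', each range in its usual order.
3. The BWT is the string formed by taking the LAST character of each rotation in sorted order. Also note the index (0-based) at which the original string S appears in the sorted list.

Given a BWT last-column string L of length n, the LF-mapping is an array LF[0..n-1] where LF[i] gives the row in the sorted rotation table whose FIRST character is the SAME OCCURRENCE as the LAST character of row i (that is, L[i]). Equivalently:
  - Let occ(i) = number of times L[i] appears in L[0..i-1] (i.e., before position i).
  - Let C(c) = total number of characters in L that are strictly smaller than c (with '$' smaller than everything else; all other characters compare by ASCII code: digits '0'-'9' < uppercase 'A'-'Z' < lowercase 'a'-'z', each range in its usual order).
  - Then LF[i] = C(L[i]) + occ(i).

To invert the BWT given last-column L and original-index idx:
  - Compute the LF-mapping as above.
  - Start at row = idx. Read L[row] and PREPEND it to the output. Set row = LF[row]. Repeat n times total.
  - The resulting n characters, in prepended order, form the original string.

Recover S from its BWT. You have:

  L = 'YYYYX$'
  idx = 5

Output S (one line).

LF mapping: 2 3 4 5 1 0
Walk LF starting at row 5, prepending L[row]:
  step 1: row=5, L[5]='$', prepend. Next row=LF[5]=0
  step 2: row=0, L[0]='Y', prepend. Next row=LF[0]=2
  step 3: row=2, L[2]='Y', prepend. Next row=LF[2]=4
  step 4: row=4, L[4]='X', prepend. Next row=LF[4]=1
  step 5: row=1, L[1]='Y', prepend. Next row=LF[1]=3
  step 6: row=3, L[3]='Y', prepend. Next row=LF[3]=5
Reversed output: YYXYY$

Answer: YYXYY$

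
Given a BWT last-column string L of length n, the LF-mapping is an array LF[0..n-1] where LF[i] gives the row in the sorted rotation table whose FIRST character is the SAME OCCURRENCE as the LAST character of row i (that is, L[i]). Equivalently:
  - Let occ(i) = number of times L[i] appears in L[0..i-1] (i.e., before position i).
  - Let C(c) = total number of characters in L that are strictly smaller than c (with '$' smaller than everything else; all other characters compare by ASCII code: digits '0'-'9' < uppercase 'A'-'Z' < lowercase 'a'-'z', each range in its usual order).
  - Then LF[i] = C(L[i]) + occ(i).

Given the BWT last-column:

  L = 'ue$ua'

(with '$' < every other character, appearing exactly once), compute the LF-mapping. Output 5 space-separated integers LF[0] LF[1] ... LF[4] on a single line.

Char counts: '$':1, 'a':1, 'e':1, 'u':2
C (first-col start): C('$')=0, C('a')=1, C('e')=2, C('u')=3
L[0]='u': occ=0, LF[0]=C('u')+0=3+0=3
L[1]='e': occ=0, LF[1]=C('e')+0=2+0=2
L[2]='$': occ=0, LF[2]=C('$')+0=0+0=0
L[3]='u': occ=1, LF[3]=C('u')+1=3+1=4
L[4]='a': occ=0, LF[4]=C('a')+0=1+0=1

Answer: 3 2 0 4 1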